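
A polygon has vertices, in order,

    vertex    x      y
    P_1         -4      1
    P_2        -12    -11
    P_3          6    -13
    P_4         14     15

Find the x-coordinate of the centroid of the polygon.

Apply the shoelace (surveyor's) formula. First the cross-terms c_i = x_i·y_{i+1} − x_{i+1}·y_i:
  56, 222, 272, 74  ⇒  2A = 624, A = 312.
Then Σ (x_i + x_{i+1})·c_i = 3952, so x̄ = 3952 / (6·312) = 19/9.

19/9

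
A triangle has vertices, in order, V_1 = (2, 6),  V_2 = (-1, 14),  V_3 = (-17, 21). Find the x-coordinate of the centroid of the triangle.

-16/3

Apply the shoelace (surveyor's) formula. First the cross-terms c_i = x_i·y_{i+1} − x_{i+1}·y_i:
  34, 217, -144  ⇒  2A = 107, A = 53.5.
Then Σ (x_i + x_{i+1})·c_i = -1712, so x̄ = -1712 / (6·53.5) = -16/3.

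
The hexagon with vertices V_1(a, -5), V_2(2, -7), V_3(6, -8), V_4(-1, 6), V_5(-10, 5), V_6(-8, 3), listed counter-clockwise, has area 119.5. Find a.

The doubled signed area Σ (x_i y_{i+1} − x_{i+1} y_i) is linear in a.
With a=0 it equals 169; the coefficient of a is -10 (from the two edges through V_1).
So -10·a + 169 = 2·119.5 = 239 ⇒ a = -7.

-7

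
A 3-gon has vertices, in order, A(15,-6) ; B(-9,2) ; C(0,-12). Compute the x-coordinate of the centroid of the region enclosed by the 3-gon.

2

Apply Gauss's area formula. First the cross-terms c_i = x_i·y_{i+1} − x_{i+1}·y_i:
  -24, 108, 180  ⇒  2A = 264, A = 132.
Then Σ (x_i + x_{i+1})·c_i = 1584, so x̄ = 1584 / (6·132) = 2.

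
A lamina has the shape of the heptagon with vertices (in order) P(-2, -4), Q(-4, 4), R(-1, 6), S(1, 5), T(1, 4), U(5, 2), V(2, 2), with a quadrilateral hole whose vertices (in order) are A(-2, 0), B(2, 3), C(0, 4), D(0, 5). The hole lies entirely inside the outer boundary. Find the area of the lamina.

30

Outer boundary:
Apply Gauss's area formula: 2A = Σ (x_i·y_{i+1} − x_{i+1}·y_i), indices taken mod 7.
Σ = (-24) + (-20) + (-11) + (-1) + (-18) + (6) + (-4) = -72
Area = |Σ|/2 = 36.
Hole:
Apply Gauss's area formula: 2A = Σ (x_i·y_{i+1} − x_{i+1}·y_i), indices taken mod 4.
Σ = (-6) + (8) + (0) + (10) = 12
Area = |Σ|/2 = 6.
Net area = 36 − 6 = 30.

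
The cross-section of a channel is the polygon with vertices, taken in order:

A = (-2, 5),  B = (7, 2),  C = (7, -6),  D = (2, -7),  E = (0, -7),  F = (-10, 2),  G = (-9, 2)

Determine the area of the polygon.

Apply the shoelace formula: 2A = Σ (x_i·y_{i+1} − x_{i+1}·y_i), indices taken mod 7.
Cross-terms: -39, -56, -37, -14, -70, -2, -41  ⇒  Σ = -259
Area = |Σ|/2 = 129.5.

129.5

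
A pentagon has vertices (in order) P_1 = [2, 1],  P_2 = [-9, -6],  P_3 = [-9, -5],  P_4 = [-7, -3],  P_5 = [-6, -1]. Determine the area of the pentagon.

17.5

P_1→P_2: (2)(-6) − (-9)(1) = -3
P_2→P_3: (-9)(-5) − (-9)(-6) = -9
P_3→P_4: (-9)(-3) − (-7)(-5) = -8
P_4→P_5: (-7)(-1) − (-6)(-3) = -11
P_5→P_1: (-6)(1) − (2)(-1) = -4
Σ = -35
Area = |Σ|/2 = 17.5.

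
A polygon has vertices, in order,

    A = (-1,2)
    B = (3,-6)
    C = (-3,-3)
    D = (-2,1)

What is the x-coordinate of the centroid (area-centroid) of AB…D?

Apply Gauss's area formula. First the cross-terms c_i = x_i·y_{i+1} − x_{i+1}·y_i:
  0, -27, -9, -3  ⇒  2A = -39, A = -19.5.
Then Σ (x_i + x_{i+1})·c_i = 54, so x̄ = 54 / (6·(-19.5)) = -6/13.

-6/13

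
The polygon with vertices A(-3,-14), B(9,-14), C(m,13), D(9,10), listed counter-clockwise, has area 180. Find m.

12

Write out the shoelace sum; only the two edges meeting at C involve m:
2·Area = [(9·13 − m·(-14)) + (m·10 − 9·13)] + 72
       = 24·m + 72 = 360
⇒ m = 12.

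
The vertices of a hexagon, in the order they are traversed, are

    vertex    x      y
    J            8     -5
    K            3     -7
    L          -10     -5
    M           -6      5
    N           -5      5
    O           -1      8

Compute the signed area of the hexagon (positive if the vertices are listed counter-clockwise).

-152.5

Cross-terms: -41, -85, -80, -5, -35, -59  ⇒  Σ = -305
Signed area = Σ/2 = -152.5 (negative ⇒ clockwise traversal).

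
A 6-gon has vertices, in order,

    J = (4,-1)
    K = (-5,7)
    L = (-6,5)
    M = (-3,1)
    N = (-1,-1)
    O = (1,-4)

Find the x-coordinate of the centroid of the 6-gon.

Apply the surveyor's formula. First the cross-terms c_i = x_i·y_{i+1} − x_{i+1}·y_i:
  23, 17, 9, 4, 5, 15  ⇒  2A = 73, A = 36.5.
Then Σ (x_i + x_{i+1})·c_i = -232, so x̄ = -232 / (6·36.5) = -232/219.

-232/219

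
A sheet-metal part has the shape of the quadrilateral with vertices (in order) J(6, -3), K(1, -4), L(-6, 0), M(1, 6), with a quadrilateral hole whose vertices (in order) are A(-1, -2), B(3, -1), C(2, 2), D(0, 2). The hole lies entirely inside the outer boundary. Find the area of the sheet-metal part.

Outer boundary:
Σ = (-21) + (-24) + (-36) + (-39) = -120
Area = |Σ|/2 = 60.
Hole:
Apply the surveyor's formula: 2A = Σ (x_i·y_{i+1} − x_{i+1}·y_i), indices taken mod 4.
Σ = (7) + (8) + (4) + (2) = 21
Area = |Σ|/2 = 10.5.
Net area = 60 − 10.5 = 49.5.

49.5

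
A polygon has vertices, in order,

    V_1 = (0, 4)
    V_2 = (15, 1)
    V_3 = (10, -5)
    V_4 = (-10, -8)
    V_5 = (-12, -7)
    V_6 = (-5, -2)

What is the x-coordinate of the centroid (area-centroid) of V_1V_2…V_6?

Apply Gauss's area formula. First the cross-terms c_i = x_i·y_{i+1} − x_{i+1}·y_i:
  -60, -85, -130, -26, -11, -20  ⇒  2A = -332, A = -166.
Then Σ (x_i + x_{i+1})·c_i = -2166, so x̄ = -2166 / (6·(-166)) = 361/166.

361/166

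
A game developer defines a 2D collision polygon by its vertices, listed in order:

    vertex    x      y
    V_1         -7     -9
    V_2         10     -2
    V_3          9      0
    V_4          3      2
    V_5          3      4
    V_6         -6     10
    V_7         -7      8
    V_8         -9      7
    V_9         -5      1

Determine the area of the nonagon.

161.5

Apply the surveyor's formula: 2A = Σ (x_i·y_{i+1} − x_{i+1}·y_i), indices taken mod 9.
V_1→V_2: (-7)(-2) − (10)(-9) = 104
V_2→V_3: (10)(0) − (9)(-2) = 18
V_3→V_4: (9)(2) − (3)(0) = 18
V_4→V_5: (3)(4) − (3)(2) = 6
V_5→V_6: (3)(10) − (-6)(4) = 54
V_6→V_7: (-6)(8) − (-7)(10) = 22
V_7→V_8: (-7)(7) − (-9)(8) = 23
V_8→V_9: (-9)(1) − (-5)(7) = 26
V_9→V_1: (-5)(-9) − (-7)(1) = 52
Σ = 323
Area = |Σ|/2 = 161.5.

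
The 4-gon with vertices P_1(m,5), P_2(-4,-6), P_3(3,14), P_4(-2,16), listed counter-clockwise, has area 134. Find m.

-10

The doubled signed area Σ (x_i y_{i+1} − x_{i+1} y_i) is linear in m.
With m=0 it equals 48; the coefficient of m is -22 (from the two edges through P_1).
So -22·m + 48 = 2·134 = 268 ⇒ m = -10.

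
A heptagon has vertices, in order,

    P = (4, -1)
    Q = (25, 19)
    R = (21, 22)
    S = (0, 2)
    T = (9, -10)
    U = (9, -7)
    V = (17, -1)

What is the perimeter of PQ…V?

104

|PQ| = √((21)² + (20)²) = √841 = 29
|QR| = √((-4)² + (3)²) = √25 = 5
|RS| = √((-21)² + (-20)²) = √841 = 29
|ST| = √((9)² + (-12)²) = √225 = 15
|TU| = √((0)² + (3)²) = √9 = 3
|UV| = √((8)² + (6)²) = √100 = 10
|VP| = √((-13)² + (0)²) = √169 = 13
Perimeter = 29 + 5 + 29 + 15 + 3 + 10 + 13 = 104.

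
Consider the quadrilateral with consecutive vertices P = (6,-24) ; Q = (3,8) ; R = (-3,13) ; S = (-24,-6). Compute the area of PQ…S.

Apply the shoelace formula: 2A = Σ (x_i·y_{i+1} − x_{i+1}·y_i), indices taken mod 4.
Σ = (120) + (63) + (330) + (612) = 1125
Area = |Σ|/2 = 562.5.

562.5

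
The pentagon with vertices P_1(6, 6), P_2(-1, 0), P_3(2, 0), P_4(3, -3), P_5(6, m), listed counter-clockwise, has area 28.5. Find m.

Write out the shoelace sum; only the two edges meeting at P_5 involve m:
2·Area = [(3·m − 6·(-3)) + (6·6 − 6·m)] + 0
       = -3·m + 54 = 57
⇒ m = -1.

-1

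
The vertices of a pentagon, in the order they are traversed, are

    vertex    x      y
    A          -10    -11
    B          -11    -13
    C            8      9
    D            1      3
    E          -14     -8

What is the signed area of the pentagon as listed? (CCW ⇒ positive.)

68.5

Cross-terms: 9, 5, 15, 34, 74  ⇒  Σ = 137
Signed area = Σ/2 = 68.5 (positive ⇒ counter-clockwise traversal).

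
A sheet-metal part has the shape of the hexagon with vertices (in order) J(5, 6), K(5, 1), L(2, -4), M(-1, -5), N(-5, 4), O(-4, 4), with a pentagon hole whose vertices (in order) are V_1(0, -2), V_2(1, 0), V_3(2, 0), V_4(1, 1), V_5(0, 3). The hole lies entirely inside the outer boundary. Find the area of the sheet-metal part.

65.5

Outer boundary:
Apply Gauss's area formula: 2A = Σ (x_i·y_{i+1} − x_{i+1}·y_i), indices taken mod 6.
Σ = (-25) + (-22) + (-14) + (-29) + (-4) + (-44) = -138
Area = |Σ|/2 = 69.
Hole:
Apply the shoelace formula: 2A = Σ (x_i·y_{i+1} − x_{i+1}·y_i), indices taken mod 5.
V_1→V_2: (0)(0) − (1)(-2) = 2
V_2→V_3: (1)(0) − (2)(0) = 0
V_3→V_4: (2)(1) − (1)(0) = 2
V_4→V_5: (1)(3) − (0)(1) = 3
V_5→V_1: (0)(-2) − (0)(3) = 0
Σ = 7
Area = |Σ|/2 = 3.5.
Net area = 69 − 3.5 = 65.5.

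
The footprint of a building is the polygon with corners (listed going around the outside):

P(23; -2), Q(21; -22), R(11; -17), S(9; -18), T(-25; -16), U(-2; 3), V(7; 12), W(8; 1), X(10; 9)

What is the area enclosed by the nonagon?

P→Q: (23)(-22) − (21)(-2) = -464
Q→R: (21)(-17) − (11)(-22) = -115
R→S: (11)(-18) − (9)(-17) = -45
S→T: (9)(-16) − (-25)(-18) = -594
T→U: (-25)(3) − (-2)(-16) = -107
U→V: (-2)(12) − (7)(3) = -45
V→W: (7)(1) − (8)(12) = -89
W→X: (8)(9) − (10)(1) = 62
X→P: (10)(-2) − (23)(9) = -227
Σ = -1624
Area = |Σ|/2 = 812.

812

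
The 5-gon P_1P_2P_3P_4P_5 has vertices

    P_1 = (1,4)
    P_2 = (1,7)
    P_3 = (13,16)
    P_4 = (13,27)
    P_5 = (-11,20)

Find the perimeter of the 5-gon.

|P_1P_2| = √((0)² + (3)²) = √9 = 3
|P_2P_3| = √((12)² + (9)²) = √225 = 15
|P_3P_4| = √((0)² + (11)²) = √121 = 11
|P_4P_5| = √((-24)² + (-7)²) = √625 = 25
|P_5P_1| = √((12)² + (-16)²) = √400 = 20
Perimeter = 3 + 15 + 11 + 25 + 20 = 74.

74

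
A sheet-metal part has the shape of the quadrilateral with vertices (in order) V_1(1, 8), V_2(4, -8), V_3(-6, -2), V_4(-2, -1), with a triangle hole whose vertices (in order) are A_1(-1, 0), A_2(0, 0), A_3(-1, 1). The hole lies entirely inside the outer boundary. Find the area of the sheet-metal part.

54

Outer boundary:
Σ = (-40) + (-56) + (2) + (-15) = -109
Area = |Σ|/2 = 54.5.
Hole:
Apply the shoelace (surveyor's) formula: 2A = Σ (x_i·y_{i+1} − x_{i+1}·y_i), indices taken mod 3.
Σ = (0) + (0) + (1) = 1
Area = |Σ|/2 = 0.5.
Net area = 54.5 − 0.5 = 54.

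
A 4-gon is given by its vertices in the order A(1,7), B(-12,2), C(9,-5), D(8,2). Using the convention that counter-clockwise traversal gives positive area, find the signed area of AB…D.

Apply the surveyor's formula: 2A = Σ (x_i·y_{i+1} − x_{i+1}·y_i), indices taken mod 4.
Σ = (86) + (42) + (58) + (54) = 240
Signed area = Σ/2 = 120 (positive ⇒ counter-clockwise traversal).

120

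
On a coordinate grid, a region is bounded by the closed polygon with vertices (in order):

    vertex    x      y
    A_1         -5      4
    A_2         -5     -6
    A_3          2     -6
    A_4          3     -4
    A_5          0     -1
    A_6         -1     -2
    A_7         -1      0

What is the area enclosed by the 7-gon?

46

Apply the shoelace formula: 2A = Σ (x_i·y_{i+1} − x_{i+1}·y_i), indices taken mod 7.
A_1→A_2: (-5)(-6) − (-5)(4) = 50
A_2→A_3: (-5)(-6) − (2)(-6) = 42
A_3→A_4: (2)(-4) − (3)(-6) = 10
A_4→A_5: (3)(-1) − (0)(-4) = -3
A_5→A_6: (0)(-2) − (-1)(-1) = -1
A_6→A_7: (-1)(0) − (-1)(-2) = -2
A_7→A_1: (-1)(4) − (-5)(0) = -4
Σ = 92
Area = |Σ|/2 = 46.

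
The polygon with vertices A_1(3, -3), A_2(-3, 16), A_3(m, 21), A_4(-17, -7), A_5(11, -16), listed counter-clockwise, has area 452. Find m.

The doubled signed area Σ (x_i y_{i+1} − x_{i+1} y_i) is linear in m.
With m=0 it equals 697; the coefficient of m is -23 (from the two edges through A_3).
So -23·m + 697 = 2·452 = 904 ⇒ m = -9.

-9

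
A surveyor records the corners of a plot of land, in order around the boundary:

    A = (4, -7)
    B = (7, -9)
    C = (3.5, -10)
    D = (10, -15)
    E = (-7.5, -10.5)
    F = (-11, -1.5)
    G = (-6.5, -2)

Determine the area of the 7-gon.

Apply the shoelace (surveyor's) formula: 2A = Σ (x_i·y_{i+1} − x_{i+1}·y_i), indices taken mod 7.
Σ = (13) + (-38.5) + (47.5) + (-217.5) + (-104.25) + (12.25) + (53.5) = -234
Area = |Σ|/2 = 117.

117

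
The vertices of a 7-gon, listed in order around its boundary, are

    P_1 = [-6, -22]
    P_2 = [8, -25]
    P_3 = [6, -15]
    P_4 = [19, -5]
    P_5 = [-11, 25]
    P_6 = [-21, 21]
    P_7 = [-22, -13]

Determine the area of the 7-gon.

1233

P_1→P_2: (-6)(-25) − (8)(-22) = 326
P_2→P_3: (8)(-15) − (6)(-25) = 30
P_3→P_4: (6)(-5) − (19)(-15) = 255
P_4→P_5: (19)(25) − (-11)(-5) = 420
P_5→P_6: (-11)(21) − (-21)(25) = 294
P_6→P_7: (-21)(-13) − (-22)(21) = 735
P_7→P_1: (-22)(-22) − (-6)(-13) = 406
Σ = 2466
Area = |Σ|/2 = 1233.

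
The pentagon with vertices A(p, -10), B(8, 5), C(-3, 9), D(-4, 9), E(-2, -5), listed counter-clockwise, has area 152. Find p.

The doubled signed area Σ (x_i y_{i+1} − x_{i+1} y_i) is linear in p.
With p=0 it equals 234; the coefficient of p is 10 (from the two edges through A).
So 10·p + 234 = 2·152 = 304 ⇒ p = 7.

7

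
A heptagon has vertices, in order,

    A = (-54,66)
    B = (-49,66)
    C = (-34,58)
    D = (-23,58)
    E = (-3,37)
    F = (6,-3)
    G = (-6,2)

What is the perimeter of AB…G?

196

|AB| = √((5)² + (0)²) = √25 = 5
|BC| = √((15)² + (-8)²) = √289 = 17
|CD| = √((11)² + (0)²) = √121 = 11
|DE| = √((20)² + (-21)²) = √841 = 29
|EF| = √((9)² + (-40)²) = √1681 = 41
|FG| = √((-12)² + (5)²) = √169 = 13
|GA| = √((-48)² + (64)²) = √6400 = 80
Perimeter = 5 + 17 + 11 + 29 + 41 + 13 + 80 = 196.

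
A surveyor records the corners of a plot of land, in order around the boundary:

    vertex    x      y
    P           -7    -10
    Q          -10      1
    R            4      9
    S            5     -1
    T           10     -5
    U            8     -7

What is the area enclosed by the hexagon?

Apply the shoelace formula: 2A = Σ (x_i·y_{i+1} − x_{i+1}·y_i), indices taken mod 6.
Cross-terms: -107, -94, -49, -15, -30, -129  ⇒  Σ = -424
Area = |Σ|/2 = 212.

212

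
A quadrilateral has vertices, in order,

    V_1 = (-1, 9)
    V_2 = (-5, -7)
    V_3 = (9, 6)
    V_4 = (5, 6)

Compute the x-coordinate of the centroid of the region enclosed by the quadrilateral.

0.75

Apply Gauss's area formula. First the cross-terms c_i = x_i·y_{i+1} − x_{i+1}·y_i:
  52, 33, 24, 51  ⇒  2A = 160, A = 80.
Then Σ (x_i + x_{i+1})·c_i = 360, so x̄ = 360 / (6·80) = 0.75.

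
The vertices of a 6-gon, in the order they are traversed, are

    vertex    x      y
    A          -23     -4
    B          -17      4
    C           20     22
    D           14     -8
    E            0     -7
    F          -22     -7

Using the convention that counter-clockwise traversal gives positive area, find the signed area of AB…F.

-703.5

Apply the shoelace (surveyor's) formula: 2A = Σ (x_i·y_{i+1} − x_{i+1}·y_i), indices taken mod 6.
Cross-terms: -160, -454, -468, -98, -154, -73  ⇒  Σ = -1407
Signed area = Σ/2 = -703.5 (negative ⇒ clockwise traversal).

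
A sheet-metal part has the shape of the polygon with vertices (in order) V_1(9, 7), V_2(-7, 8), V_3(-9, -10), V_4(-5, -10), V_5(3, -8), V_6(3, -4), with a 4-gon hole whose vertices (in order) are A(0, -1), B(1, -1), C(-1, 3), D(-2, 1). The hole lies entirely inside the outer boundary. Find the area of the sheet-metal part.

216

Outer boundary:
Σ = (121) + (142) + (40) + (70) + (12) + (57) = 442
Area = |Σ|/2 = 221.
Hole:
Apply Gauss's area formula: 2A = Σ (x_i·y_{i+1} − x_{i+1}·y_i), indices taken mod 4.
A→B: (0)(-1) − (1)(-1) = 1
B→C: (1)(3) − (-1)(-1) = 2
C→D: (-1)(1) − (-2)(3) = 5
D→A: (-2)(-1) − (0)(1) = 2
Σ = 10
Area = |Σ|/2 = 5.
Net area = 221 − 5 = 216.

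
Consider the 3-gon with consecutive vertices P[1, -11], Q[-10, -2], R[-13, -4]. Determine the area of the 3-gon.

Apply Gauss's area formula: 2A = Σ (x_i·y_{i+1} − x_{i+1}·y_i), indices taken mod 3.
Σ = (-112) + (14) + (147) = 49
Area = |Σ|/2 = 24.5.

24.5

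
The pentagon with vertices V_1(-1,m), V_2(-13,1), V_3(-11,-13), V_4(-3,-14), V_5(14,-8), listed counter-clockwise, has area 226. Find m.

The doubled signed area Σ (x_i y_{i+1} − x_{i+1} y_i) is linear in m.
With m=0 it equals 506; the coefficient of m is 27 (from the two edges through V_1).
So 27·m + 506 = 2·226 = 452 ⇒ m = -2.

-2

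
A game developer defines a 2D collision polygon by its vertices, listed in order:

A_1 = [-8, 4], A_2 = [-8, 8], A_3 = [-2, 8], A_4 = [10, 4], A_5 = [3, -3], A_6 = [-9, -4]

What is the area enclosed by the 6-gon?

Apply the shoelace formula: 2A = Σ (x_i·y_{i+1} − x_{i+1}·y_i), indices taken mod 6.
Σ = (-32) + (-48) + (-88) + (-42) + (-39) + (-68) = -317
Area = |Σ|/2 = 158.5.

158.5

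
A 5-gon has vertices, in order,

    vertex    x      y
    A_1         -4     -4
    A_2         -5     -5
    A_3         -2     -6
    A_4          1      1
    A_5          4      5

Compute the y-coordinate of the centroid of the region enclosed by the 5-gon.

Apply Gauss's area formula. First the cross-terms c_i = x_i·y_{i+1} − x_{i+1}·y_i:
  0, 20, 4, 1, 4  ⇒  2A = 29, A = 14.5.
Then Σ (y_i + y_{i+1})·c_i = -230, so ȳ = -230 / (6·14.5) = -230/87.

-230/87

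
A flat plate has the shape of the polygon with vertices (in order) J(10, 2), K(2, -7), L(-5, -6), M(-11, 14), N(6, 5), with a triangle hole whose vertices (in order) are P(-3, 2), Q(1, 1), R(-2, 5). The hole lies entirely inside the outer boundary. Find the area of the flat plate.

210.5

Outer boundary:
Apply Gauss's area formula: 2A = Σ (x_i·y_{i+1} − x_{i+1}·y_i), indices taken mod 5.
J→K: (10)(-7) − (2)(2) = -74
K→L: (2)(-6) − (-5)(-7) = -47
L→M: (-5)(14) − (-11)(-6) = -136
M→N: (-11)(5) − (6)(14) = -139
N→J: (6)(2) − (10)(5) = -38
Σ = -434
Area = |Σ|/2 = 217.
Hole:
Apply Gauss's area formula: 2A = Σ (x_i·y_{i+1} − x_{i+1}·y_i), indices taken mod 3.
P→Q: (-3)(1) − (1)(2) = -5
Q→R: (1)(5) − (-2)(1) = 7
R→P: (-2)(2) − (-3)(5) = 11
Σ = 13
Area = |Σ|/2 = 6.5.
Net area = 217 − 6.5 = 210.5.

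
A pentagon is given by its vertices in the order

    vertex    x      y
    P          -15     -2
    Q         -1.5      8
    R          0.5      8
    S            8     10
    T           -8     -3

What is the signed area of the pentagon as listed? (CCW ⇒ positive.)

Apply the shoelace (surveyor's) formula: 2A = Σ (x_i·y_{i+1} − x_{i+1}·y_i), indices taken mod 5.
Σ = (-123) + (-16) + (-59) + (56) + (-29) = -171
Signed area = Σ/2 = -85.5 (negative ⇒ clockwise traversal).

-85.5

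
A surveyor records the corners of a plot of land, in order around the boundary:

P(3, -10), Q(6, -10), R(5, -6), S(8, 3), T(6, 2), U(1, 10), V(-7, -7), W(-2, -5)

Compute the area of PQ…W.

Σ = (30) + (14) + (63) + (-2) + (58) + (63) + (21) + (35) = 282
Area = |Σ|/2 = 141.

141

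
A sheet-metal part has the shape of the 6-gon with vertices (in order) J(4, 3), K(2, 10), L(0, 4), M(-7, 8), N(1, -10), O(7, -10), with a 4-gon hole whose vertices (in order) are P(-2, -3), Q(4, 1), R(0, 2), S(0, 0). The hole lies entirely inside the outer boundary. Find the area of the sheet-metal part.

Outer boundary:
Apply the shoelace (surveyor's) formula: 2A = Σ (x_i·y_{i+1} − x_{i+1}·y_i), indices taken mod 6.
Cross-terms: 34, 8, 28, 62, 60, 61  ⇒  Σ = 253
Area = |Σ|/2 = 126.5.
Hole:
Cross-terms: 10, 8, 0, 0  ⇒  Σ = 18
Area = |Σ|/2 = 9.
Net area = 126.5 − 9 = 117.5.

117.5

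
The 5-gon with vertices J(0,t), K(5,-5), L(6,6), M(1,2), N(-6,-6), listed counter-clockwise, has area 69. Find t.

The doubled signed area Σ (x_i y_{i+1} − x_{i+1} y_i) is linear in t.
With t=0 it equals 72; the coefficient of t is -11 (from the two edges through J).
So -11·t + 72 = 2·69 = 138 ⇒ t = -6.

-6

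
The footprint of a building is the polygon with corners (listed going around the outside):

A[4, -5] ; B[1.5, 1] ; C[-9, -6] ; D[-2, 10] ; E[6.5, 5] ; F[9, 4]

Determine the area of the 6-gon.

Σ = (11.5) + (0) + (-102) + (-75) + (-19) + (-61) = -245.5
Area = |Σ|/2 = 122.75.

122.75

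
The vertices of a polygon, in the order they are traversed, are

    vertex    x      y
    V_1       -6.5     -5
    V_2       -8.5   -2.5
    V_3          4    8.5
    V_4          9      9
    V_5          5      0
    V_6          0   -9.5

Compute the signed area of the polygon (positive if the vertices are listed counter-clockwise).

Apply the shoelace formula: 2A = Σ (x_i·y_{i+1} − x_{i+1}·y_i), indices taken mod 6.
V_1→V_2: (-6.5)(-2.5) − (-8.5)(-5) = -26.25
V_2→V_3: (-8.5)(8.5) − (4)(-2.5) = -62.25
V_3→V_4: (4)(9) − (9)(8.5) = -40.5
V_4→V_5: (9)(0) − (5)(9) = -45
V_5→V_6: (5)(-9.5) − (0)(0) = -47.5
V_6→V_1: (0)(-5) − (-6.5)(-9.5) = -61.75
Σ = -283.25
Signed area = Σ/2 = -141.625 (negative ⇒ clockwise traversal).

-141.625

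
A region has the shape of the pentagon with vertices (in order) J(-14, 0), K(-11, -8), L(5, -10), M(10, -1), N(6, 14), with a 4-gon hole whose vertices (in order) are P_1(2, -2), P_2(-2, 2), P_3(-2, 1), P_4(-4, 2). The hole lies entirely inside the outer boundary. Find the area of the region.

Outer boundary:
Apply the shoelace formula: 2A = Σ (x_i·y_{i+1} − x_{i+1}·y_i), indices taken mod 5.
J→K: (-14)(-8) − (-11)(0) = 112
K→L: (-11)(-10) − (5)(-8) = 150
L→M: (5)(-1) − (10)(-10) = 95
M→N: (10)(14) − (6)(-1) = 146
N→J: (6)(0) − (-14)(14) = 196
Σ = 699
Area = |Σ|/2 = 349.5.
Hole:
Apply Gauss's area formula: 2A = Σ (x_i·y_{i+1} − x_{i+1}·y_i), indices taken mod 4.
Σ = (0) + (2) + (0) + (4) = 6
Area = |Σ|/2 = 3.
Net area = 349.5 − 3 = 346.5.

346.5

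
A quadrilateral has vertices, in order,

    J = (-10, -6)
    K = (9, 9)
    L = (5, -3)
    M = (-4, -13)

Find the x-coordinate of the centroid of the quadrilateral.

Apply the shoelace (surveyor's) formula. First the cross-terms c_i = x_i·y_{i+1} − x_{i+1}·y_i:
  -36, -72, -77, -106  ⇒  2A = -291, A = -145.5.
Then Σ (x_i + x_{i+1})·c_i = 435, so x̄ = 435 / (6·(-145.5)) = -145/291.

-145/291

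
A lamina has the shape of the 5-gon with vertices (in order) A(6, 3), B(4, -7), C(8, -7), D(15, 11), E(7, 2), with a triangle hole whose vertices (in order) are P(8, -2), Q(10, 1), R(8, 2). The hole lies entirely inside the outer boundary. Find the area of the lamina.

60.5

Outer boundary:
A→B: (6)(-7) − (4)(3) = -54
B→C: (4)(-7) − (8)(-7) = 28
C→D: (8)(11) − (15)(-7) = 193
D→E: (15)(2) − (7)(11) = -47
E→A: (7)(3) − (6)(2) = 9
Σ = 129
Area = |Σ|/2 = 64.5.
Hole:
Σ = (28) + (12) + (-32) = 8
Area = |Σ|/2 = 4.
Net area = 64.5 − 4 = 60.5.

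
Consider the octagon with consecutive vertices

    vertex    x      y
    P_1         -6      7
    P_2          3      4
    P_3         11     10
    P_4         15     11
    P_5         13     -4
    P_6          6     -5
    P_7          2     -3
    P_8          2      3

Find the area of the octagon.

Apply the shoelace formula: 2A = Σ (x_i·y_{i+1} − x_{i+1}·y_i), indices taken mod 8.
Σ = (-45) + (-14) + (-29) + (-203) + (-41) + (-8) + (12) + (32) = -296
Area = |Σ|/2 = 148.

148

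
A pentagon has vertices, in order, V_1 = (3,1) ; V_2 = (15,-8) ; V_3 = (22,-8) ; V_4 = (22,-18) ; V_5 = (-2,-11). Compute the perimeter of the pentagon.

70

|V_1V_2| = √((12)² + (-9)²) = √225 = 15
|V_2V_3| = √((7)² + (0)²) = √49 = 7
|V_3V_4| = √((0)² + (-10)²) = √100 = 10
|V_4V_5| = √((-24)² + (7)²) = √625 = 25
|V_5V_1| = √((5)² + (12)²) = √169 = 13
Perimeter = 15 + 7 + 10 + 25 + 13 = 70.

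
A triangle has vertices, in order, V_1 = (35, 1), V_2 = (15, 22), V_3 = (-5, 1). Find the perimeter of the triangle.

|V_1V_2| = √((-20)² + (21)²) = √841 = 29
|V_2V_3| = √((-20)² + (-21)²) = √841 = 29
|V_3V_1| = √((40)² + (0)²) = √1600 = 40
Perimeter = 29 + 29 + 40 = 98.

98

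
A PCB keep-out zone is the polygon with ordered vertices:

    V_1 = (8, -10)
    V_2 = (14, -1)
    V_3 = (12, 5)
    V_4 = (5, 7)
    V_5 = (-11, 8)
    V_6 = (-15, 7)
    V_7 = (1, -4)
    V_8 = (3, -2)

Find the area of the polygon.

241

Apply the shoelace formula: 2A = Σ (x_i·y_{i+1} − x_{i+1}·y_i), indices taken mod 8.
Cross-terms: 132, 82, 59, 117, 43, 53, 10, -14  ⇒  Σ = 482
Area = |Σ|/2 = 241.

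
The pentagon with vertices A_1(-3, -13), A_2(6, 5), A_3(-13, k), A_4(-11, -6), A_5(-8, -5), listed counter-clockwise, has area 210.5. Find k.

7

The doubled signed area Σ (x_i y_{i+1} − x_{i+1} y_i) is linear in k.
With k=0 it equals 302; the coefficient of k is 17 (from the two edges through A_3).
So 17·k + 302 = 2·210.5 = 421 ⇒ k = 7.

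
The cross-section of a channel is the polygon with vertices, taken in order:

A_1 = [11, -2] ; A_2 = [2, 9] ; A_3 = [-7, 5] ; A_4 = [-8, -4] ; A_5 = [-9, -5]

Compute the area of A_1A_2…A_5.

160.5

Apply Gauss's area formula: 2A = Σ (x_i·y_{i+1} − x_{i+1}·y_i), indices taken mod 5.
A_1→A_2: (11)(9) − (2)(-2) = 103
A_2→A_3: (2)(5) − (-7)(9) = 73
A_3→A_4: (-7)(-4) − (-8)(5) = 68
A_4→A_5: (-8)(-5) − (-9)(-4) = 4
A_5→A_1: (-9)(-2) − (11)(-5) = 73
Σ = 321
Area = |Σ|/2 = 160.5.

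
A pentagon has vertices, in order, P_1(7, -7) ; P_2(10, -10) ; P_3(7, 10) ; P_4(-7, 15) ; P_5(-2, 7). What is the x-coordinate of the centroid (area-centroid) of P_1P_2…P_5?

Apply Gauss's area formula. First the cross-terms c_i = x_i·y_{i+1} − x_{i+1}·y_i:
  0, 170, 175, -19, -35  ⇒  2A = 291, A = 145.5.
Then Σ (x_i + x_{i+1})·c_i = 2886, so x̄ = 2886 / (6·145.5) = 962/291.

962/291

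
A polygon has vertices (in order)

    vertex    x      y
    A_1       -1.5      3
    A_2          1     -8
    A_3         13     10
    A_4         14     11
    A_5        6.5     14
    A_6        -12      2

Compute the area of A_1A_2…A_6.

Σ = (9) + (114) + (3) + (124.5) + (181) + (-33) = 398.5
Area = |Σ|/2 = 199.25.

199.25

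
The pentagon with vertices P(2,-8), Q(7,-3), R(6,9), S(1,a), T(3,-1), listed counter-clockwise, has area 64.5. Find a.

Write out the shoelace sum; only the two edges meeting at S involve a:
2·Area = [(6·a − 1·9) + (1·(-1) − 3·a)] + 109
       = 3·a + 99 = 129
⇒ a = 10.

10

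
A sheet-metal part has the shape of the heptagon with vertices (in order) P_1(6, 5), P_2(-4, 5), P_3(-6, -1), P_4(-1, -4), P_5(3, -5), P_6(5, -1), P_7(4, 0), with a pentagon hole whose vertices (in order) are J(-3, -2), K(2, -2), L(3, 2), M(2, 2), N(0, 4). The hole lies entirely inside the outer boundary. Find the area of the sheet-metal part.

64

Outer boundary:
Apply the surveyor's formula: 2A = Σ (x_i·y_{i+1} − x_{i+1}·y_i), indices taken mod 7.
Σ = (50) + (34) + (23) + (17) + (22) + (4) + (20) = 170
Area = |Σ|/2 = 85.
Hole:
Apply the surveyor's formula: 2A = Σ (x_i·y_{i+1} − x_{i+1}·y_i), indices taken mod 5.
J→K: (-3)(-2) − (2)(-2) = 10
K→L: (2)(2) − (3)(-2) = 10
L→M: (3)(2) − (2)(2) = 2
M→N: (2)(4) − (0)(2) = 8
N→J: (0)(-2) − (-3)(4) = 12
Σ = 42
Area = |Σ|/2 = 21.
Net area = 85 − 21 = 64.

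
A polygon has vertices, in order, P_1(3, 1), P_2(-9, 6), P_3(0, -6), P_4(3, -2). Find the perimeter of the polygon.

36

|P_1P_2| = √((-12)² + (5)²) = √169 = 13
|P_2P_3| = √((9)² + (-12)²) = √225 = 15
|P_3P_4| = √((3)² + (4)²) = √25 = 5
|P_4P_1| = √((0)² + (3)²) = √9 = 3
Perimeter = 13 + 15 + 5 + 3 = 36.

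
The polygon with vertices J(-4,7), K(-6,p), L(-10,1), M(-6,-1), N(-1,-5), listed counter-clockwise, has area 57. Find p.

10

Write out the shoelace sum; only the two edges meeting at K involve p:
2·Area = [((-4)·p − (-6)·7) + ((-6)·1 − (-10)·p)] + 18
       = 6·p + 54 = 114
⇒ p = 10.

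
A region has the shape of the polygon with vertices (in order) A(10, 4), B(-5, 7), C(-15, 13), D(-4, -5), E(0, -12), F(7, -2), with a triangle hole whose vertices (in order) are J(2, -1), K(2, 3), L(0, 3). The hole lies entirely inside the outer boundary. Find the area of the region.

Outer boundary:
Apply the surveyor's formula: 2A = Σ (x_i·y_{i+1} − x_{i+1}·y_i), indices taken mod 6.
Cross-terms: 90, 40, 127, 48, 84, 48  ⇒  Σ = 437
Area = |Σ|/2 = 218.5.
Hole:
Σ = (8) + (6) + (-6) = 8
Area = |Σ|/2 = 4.
Net area = 218.5 − 4 = 214.5.

214.5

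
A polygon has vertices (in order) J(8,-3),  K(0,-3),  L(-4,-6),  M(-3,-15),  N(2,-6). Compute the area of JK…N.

J→K: (8)(-3) − (0)(-3) = -24
K→L: (0)(-6) − (-4)(-3) = -12
L→M: (-4)(-15) − (-3)(-6) = 42
M→N: (-3)(-6) − (2)(-15) = 48
N→J: (2)(-3) − (8)(-6) = 42
Σ = 96
Area = |Σ|/2 = 48.

48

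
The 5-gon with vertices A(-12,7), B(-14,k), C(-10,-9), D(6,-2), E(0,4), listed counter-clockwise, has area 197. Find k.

-12

The doubled signed area Σ (x_i y_{i+1} − x_{i+1} y_i) is linear in k.
With k=0 it equals 370; the coefficient of k is -2 (from the two edges through B).
So -2·k + 370 = 2·197 = 394 ⇒ k = -12.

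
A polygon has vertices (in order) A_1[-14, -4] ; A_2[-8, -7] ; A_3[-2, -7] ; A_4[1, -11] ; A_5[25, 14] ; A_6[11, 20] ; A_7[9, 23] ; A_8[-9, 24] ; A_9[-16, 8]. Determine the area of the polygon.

Apply the surveyor's formula: 2A = Σ (x_i·y_{i+1} − x_{i+1}·y_i), indices taken mod 9.
Σ = (66) + (42) + (29) + (289) + (346) + (73) + (423) + (312) + (176) = 1756
Area = |Σ|/2 = 878.

878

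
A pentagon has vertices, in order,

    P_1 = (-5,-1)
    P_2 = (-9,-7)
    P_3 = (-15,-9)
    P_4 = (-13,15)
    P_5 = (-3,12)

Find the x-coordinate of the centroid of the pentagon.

-2765/291

Apply the surveyor's formula. First the cross-terms c_i = x_i·y_{i+1} − x_{i+1}·y_i:
  26, -24, -342, -111, 63  ⇒  2A = -388, A = -194.
Then Σ (x_i + x_{i+1})·c_i = 11060, so x̄ = 11060 / (6·(-194)) = -2765/291.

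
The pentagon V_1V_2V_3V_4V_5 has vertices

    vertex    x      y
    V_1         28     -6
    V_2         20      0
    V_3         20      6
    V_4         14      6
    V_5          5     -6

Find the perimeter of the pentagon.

|V_1V_2| = √((-8)² + (6)²) = √100 = 10
|V_2V_3| = √((0)² + (6)²) = √36 = 6
|V_3V_4| = √((-6)² + (0)²) = √36 = 6
|V_4V_5| = √((-9)² + (-12)²) = √225 = 15
|V_5V_1| = √((23)² + (0)²) = √529 = 23
Perimeter = 10 + 6 + 6 + 15 + 23 = 60.

60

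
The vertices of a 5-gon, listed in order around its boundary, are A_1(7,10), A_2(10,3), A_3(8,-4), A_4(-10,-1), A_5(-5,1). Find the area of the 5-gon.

Apply Gauss's area formula: 2A = Σ (x_i·y_{i+1} − x_{i+1}·y_i), indices taken mod 5.
A_1→A_2: (7)(3) − (10)(10) = -79
A_2→A_3: (10)(-4) − (8)(3) = -64
A_3→A_4: (8)(-1) − (-10)(-4) = -48
A_4→A_5: (-10)(1) − (-5)(-1) = -15
A_5→A_1: (-5)(10) − (7)(1) = -57
Σ = -263
Area = |Σ|/2 = 131.5.

131.5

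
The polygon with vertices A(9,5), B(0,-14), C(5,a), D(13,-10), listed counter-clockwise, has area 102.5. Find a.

The doubled signed area Σ (x_i y_{i+1} − x_{i+1} y_i) is linear in a.
With a=0 it equals 49; the coefficient of a is -13 (from the two edges through C).
So -13·a + 49 = 2·102.5 = 205 ⇒ a = -12.

-12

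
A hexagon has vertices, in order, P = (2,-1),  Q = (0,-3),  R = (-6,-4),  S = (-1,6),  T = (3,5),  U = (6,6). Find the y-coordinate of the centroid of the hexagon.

Apply the shoelace (surveyor's) formula. First the cross-terms c_i = x_i·y_{i+1} − x_{i+1}·y_i:
  -6, -18, -40, -23, -12, -18  ⇒  2A = -117, A = -58.5.
Then Σ (y_i + y_{i+1})·c_i = -405, so ȳ = -405 / (6·(-58.5)) = 15/13.

15/13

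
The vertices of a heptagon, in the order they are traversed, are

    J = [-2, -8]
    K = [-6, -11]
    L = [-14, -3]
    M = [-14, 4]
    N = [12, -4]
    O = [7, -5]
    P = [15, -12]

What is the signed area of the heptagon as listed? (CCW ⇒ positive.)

-218.5

Apply the shoelace (surveyor's) formula: 2A = Σ (x_i·y_{i+1} − x_{i+1}·y_i), indices taken mod 7.
J→K: (-2)(-11) − (-6)(-8) = -26
K→L: (-6)(-3) − (-14)(-11) = -136
L→M: (-14)(4) − (-14)(-3) = -98
M→N: (-14)(-4) − (12)(4) = 8
N→O: (12)(-5) − (7)(-4) = -32
O→P: (7)(-12) − (15)(-5) = -9
P→J: (15)(-8) − (-2)(-12) = -144
Σ = -437
Signed area = Σ/2 = -218.5 (negative ⇒ clockwise traversal).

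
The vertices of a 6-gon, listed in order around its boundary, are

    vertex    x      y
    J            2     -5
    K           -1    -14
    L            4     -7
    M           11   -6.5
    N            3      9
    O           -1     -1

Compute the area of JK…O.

106.25

Apply Gauss's area formula: 2A = Σ (x_i·y_{i+1} − x_{i+1}·y_i), indices taken mod 6.
Σ = (-33) + (63) + (51) + (118.5) + (6) + (7) = 212.5
Area = |Σ|/2 = 106.25.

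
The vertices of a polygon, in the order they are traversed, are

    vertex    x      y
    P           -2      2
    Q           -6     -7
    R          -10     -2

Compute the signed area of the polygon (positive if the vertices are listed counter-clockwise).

-28

P→Q: (-2)(-7) − (-6)(2) = 26
Q→R: (-6)(-2) − (-10)(-7) = -58
R→P: (-10)(2) − (-2)(-2) = -24
Σ = -56
Signed area = Σ/2 = -28 (negative ⇒ clockwise traversal).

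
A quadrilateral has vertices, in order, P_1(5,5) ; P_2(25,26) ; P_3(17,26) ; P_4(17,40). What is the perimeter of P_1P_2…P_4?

88

|P_1P_2| = √((20)² + (21)²) = √841 = 29
|P_2P_3| = √((-8)² + (0)²) = √64 = 8
|P_3P_4| = √((0)² + (14)²) = √196 = 14
|P_4P_1| = √((-12)² + (-35)²) = √1369 = 37
Perimeter = 29 + 8 + 14 + 37 = 88.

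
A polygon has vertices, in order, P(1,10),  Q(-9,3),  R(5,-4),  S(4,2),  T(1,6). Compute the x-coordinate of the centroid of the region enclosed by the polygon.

-238/249

Apply the shoelace (surveyor's) formula. First the cross-terms c_i = x_i·y_{i+1} − x_{i+1}·y_i:
  93, 21, 26, 22, 4  ⇒  2A = 166, A = 83.
Then Σ (x_i + x_{i+1})·c_i = -476, so x̄ = -476 / (6·83) = -238/249.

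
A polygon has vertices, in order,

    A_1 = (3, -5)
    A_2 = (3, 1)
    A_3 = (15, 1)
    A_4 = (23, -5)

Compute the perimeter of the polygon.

|A_1A_2| = √((0)² + (6)²) = √36 = 6
|A_2A_3| = √((12)² + (0)²) = √144 = 12
|A_3A_4| = √((8)² + (-6)²) = √100 = 10
|A_4A_1| = √((-20)² + (0)²) = √400 = 20
Perimeter = 6 + 12 + 10 + 20 = 48.

48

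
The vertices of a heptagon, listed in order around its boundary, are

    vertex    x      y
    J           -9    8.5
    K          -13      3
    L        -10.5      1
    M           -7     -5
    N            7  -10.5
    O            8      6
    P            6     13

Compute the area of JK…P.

J→K: (-9)(3) − (-13)(8.5) = 83.5
K→L: (-13)(1) − (-10.5)(3) = 18.5
L→M: (-10.5)(-5) − (-7)(1) = 59.5
M→N: (-7)(-10.5) − (7)(-5) = 108.5
N→O: (7)(6) − (8)(-10.5) = 126
O→P: (8)(13) − (6)(6) = 68
P→J: (6)(8.5) − (-9)(13) = 168
Σ = 632
Area = |Σ|/2 = 316.

316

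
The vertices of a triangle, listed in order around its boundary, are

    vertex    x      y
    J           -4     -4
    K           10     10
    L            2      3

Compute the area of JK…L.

7

Apply the surveyor's formula: 2A = Σ (x_i·y_{i+1} − x_{i+1}·y_i), indices taken mod 3.
Σ = (0) + (10) + (4) = 14
Area = |Σ|/2 = 7.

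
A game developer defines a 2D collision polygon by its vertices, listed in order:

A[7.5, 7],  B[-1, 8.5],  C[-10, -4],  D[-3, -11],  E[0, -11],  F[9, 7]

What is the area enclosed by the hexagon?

200.125

Apply the surveyor's formula: 2A = Σ (x_i·y_{i+1} − x_{i+1}·y_i), indices taken mod 6.
Cross-terms: 70.75, 89, 98, 33, 99, 10.5  ⇒  Σ = 400.25
Area = |Σ|/2 = 200.125.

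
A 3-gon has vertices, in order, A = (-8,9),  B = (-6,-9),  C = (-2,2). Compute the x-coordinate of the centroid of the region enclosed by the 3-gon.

Apply the shoelace formula. First the cross-terms c_i = x_i·y_{i+1} − x_{i+1}·y_i:
  126, -30, -2  ⇒  2A = 94, A = 47.
Then Σ (x_i + x_{i+1})·c_i = -1504, so x̄ = -1504 / (6·47) = -16/3.

-16/3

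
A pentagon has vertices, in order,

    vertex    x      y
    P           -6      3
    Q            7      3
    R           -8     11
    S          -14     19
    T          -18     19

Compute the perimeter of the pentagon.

64

|PQ| = √((13)² + (0)²) = √169 = 13
|QR| = √((-15)² + (8)²) = √289 = 17
|RS| = √((-6)² + (8)²) = √100 = 10
|ST| = √((-4)² + (0)²) = √16 = 4
|TP| = √((12)² + (-16)²) = √400 = 20
Perimeter = 13 + 17 + 10 + 4 + 20 = 64.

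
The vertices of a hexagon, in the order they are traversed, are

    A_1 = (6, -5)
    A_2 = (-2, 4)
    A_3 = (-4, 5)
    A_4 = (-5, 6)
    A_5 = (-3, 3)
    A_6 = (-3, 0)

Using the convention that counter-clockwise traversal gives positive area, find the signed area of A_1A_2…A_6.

24

Cross-terms: 14, 6, 1, 3, 9, 15  ⇒  Σ = 48
Signed area = Σ/2 = 24 (positive ⇒ counter-clockwise traversal).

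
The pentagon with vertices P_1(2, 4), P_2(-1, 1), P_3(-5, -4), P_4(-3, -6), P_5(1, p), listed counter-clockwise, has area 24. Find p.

The doubled signed area Σ (x_i y_{i+1} − x_{i+1} y_i) is linear in p.
With p=0 it equals 43; the coefficient of p is -5 (from the two edges through P_5).
So -5·p + 43 = 2·24 = 48 ⇒ p = -1.

-1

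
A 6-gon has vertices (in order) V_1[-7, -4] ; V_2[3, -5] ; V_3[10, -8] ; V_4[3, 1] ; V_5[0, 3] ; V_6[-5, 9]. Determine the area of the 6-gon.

Cross-terms: 47, 26, 34, 9, 15, 83  ⇒  Σ = 214
Area = |Σ|/2 = 107.

107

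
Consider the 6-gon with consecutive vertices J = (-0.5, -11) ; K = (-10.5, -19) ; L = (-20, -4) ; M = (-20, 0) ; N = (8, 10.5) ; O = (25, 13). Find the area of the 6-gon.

Apply Gauss's area formula: 2A = Σ (x_i·y_{i+1} − x_{i+1}·y_i), indices taken mod 6.
J→K: (-0.5)(-19) − (-10.5)(-11) = -106
K→L: (-10.5)(-4) − (-20)(-19) = -338
L→M: (-20)(0) − (-20)(-4) = -80
M→N: (-20)(10.5) − (8)(0) = -210
N→O: (8)(13) − (25)(10.5) = -158.5
O→J: (25)(-11) − (-0.5)(13) = -268.5
Σ = -1161
Area = |Σ|/2 = 580.5.

580.5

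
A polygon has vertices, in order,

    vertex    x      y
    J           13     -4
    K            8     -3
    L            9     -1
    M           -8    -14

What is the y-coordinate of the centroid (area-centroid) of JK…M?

-623/92

Apply the shoelace (surveyor's) formula. First the cross-terms c_i = x_i·y_{i+1} − x_{i+1}·y_i:
  -7, 19, -134, 214  ⇒  2A = 92, A = 46.
Then Σ (y_i + y_{i+1})·c_i = -1869, so ȳ = -1869 / (6·46) = -623/92.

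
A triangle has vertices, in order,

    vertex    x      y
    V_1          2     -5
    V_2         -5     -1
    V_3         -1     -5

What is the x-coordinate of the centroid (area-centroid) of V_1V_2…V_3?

Apply the surveyor's formula. First the cross-terms c_i = x_i·y_{i+1} − x_{i+1}·y_i:
  -27, 24, 15  ⇒  2A = 12, A = 6.
Then Σ (x_i + x_{i+1})·c_i = -48, so x̄ = -48 / (6·6) = -4/3.

-4/3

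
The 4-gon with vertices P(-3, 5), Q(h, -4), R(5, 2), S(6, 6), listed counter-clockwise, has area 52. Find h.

The doubled signed area Σ (x_i y_{i+1} − x_{i+1} y_i) is linear in h.
With h=0 it equals 98; the coefficient of h is -3 (from the two edges through Q).
So -3·h + 98 = 2·52 = 104 ⇒ h = -2.

-2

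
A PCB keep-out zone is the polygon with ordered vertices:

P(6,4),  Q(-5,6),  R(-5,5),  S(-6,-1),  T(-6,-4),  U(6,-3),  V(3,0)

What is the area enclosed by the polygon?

Apply the shoelace (surveyor's) formula: 2A = Σ (x_i·y_{i+1} − x_{i+1}·y_i), indices taken mod 7.
Σ = (56) + (5) + (35) + (18) + (42) + (9) + (12) = 177
Area = |Σ|/2 = 88.5.

88.5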